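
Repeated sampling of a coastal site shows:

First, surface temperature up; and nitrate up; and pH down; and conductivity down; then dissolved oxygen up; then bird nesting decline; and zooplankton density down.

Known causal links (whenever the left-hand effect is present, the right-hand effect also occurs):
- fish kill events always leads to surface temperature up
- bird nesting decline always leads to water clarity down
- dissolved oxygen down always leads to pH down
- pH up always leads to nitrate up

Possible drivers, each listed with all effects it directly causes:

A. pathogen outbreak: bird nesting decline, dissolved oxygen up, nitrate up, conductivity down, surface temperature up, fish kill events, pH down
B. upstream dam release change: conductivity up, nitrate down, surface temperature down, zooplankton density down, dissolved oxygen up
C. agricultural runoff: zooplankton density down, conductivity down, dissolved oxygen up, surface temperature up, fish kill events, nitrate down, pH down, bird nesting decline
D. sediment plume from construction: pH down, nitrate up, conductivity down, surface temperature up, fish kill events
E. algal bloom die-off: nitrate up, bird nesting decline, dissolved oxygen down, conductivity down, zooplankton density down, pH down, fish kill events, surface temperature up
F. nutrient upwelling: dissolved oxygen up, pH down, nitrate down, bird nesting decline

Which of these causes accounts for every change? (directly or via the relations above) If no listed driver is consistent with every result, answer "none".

none

Checking each candidate against the observations:
(A) pathogen outbreak — surface temperature up ✓; nitrate up ✓; pH down ✓; conductivity down ✓; dissolved oxygen up ✓; bird nesting decline ✓; zooplankton density down ✗
(B) upstream dam release change — surface temperature up ✗; nitrate up ✗; pH down ✗; conductivity down ✗; dissolved oxygen up ✓; bird nesting decline ✗; zooplankton density down ✓
(C) agricultural runoff — surface temperature up ✓; nitrate up ✗; pH down ✓; conductivity down ✓; dissolved oxygen up ✓; bird nesting decline ✓; zooplankton density down ✓
(D) sediment plume from construction — does not account for dissolved oxygen up, bird nesting decline, zooplankton density down
(E) algal bloom die-off — surface temperature up ✓; nitrate up ✓; pH down ✓; conductivity down ✓; dissolved oxygen up ✗; bird nesting decline ✓; zooplankton density down ✓
(F) nutrient upwelling — fails on surface temperature up, nitrate up, conductivity down, zooplankton density down (predicts nitrate down, not nitrate up)
Every candidate fails on at least one observation.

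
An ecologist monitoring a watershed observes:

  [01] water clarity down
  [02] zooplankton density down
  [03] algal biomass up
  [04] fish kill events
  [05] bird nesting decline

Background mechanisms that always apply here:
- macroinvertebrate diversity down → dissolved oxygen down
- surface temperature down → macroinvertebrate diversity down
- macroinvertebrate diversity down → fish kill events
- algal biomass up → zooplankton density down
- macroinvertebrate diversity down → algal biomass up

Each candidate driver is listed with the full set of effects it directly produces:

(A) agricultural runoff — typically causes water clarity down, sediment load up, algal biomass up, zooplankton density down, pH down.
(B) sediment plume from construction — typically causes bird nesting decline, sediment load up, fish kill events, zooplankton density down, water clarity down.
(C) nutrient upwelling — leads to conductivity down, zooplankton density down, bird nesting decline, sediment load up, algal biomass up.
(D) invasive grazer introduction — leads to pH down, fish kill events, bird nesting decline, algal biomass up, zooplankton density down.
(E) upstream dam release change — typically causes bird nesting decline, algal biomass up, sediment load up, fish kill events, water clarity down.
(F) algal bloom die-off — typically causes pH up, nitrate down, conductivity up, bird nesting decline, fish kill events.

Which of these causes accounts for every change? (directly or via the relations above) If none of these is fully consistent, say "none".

E

Checking each candidate against the observations:
(A) agricultural runoff — does not account for fish kill events, bird nesting decline
(B) sediment plume from construction — does not account for algal biomass up
(C) nutrient upwelling — water clarity down miss; zooplankton density down match; algal biomass up match; fish kill events miss; bird nesting decline match
(D) invasive grazer introduction — does not account for water clarity down
(E) upstream dam release change — water clarity down match; zooplankton density down match (via algal biomass up → zooplankton density down); algal biomass up match; fish kill events match; bird nesting decline match
(F) algal bloom die-off — water clarity down miss; zooplankton density down miss; algal biomass up miss; fish kill events match; bird nesting decline match
Only (E) is consistent with every observation.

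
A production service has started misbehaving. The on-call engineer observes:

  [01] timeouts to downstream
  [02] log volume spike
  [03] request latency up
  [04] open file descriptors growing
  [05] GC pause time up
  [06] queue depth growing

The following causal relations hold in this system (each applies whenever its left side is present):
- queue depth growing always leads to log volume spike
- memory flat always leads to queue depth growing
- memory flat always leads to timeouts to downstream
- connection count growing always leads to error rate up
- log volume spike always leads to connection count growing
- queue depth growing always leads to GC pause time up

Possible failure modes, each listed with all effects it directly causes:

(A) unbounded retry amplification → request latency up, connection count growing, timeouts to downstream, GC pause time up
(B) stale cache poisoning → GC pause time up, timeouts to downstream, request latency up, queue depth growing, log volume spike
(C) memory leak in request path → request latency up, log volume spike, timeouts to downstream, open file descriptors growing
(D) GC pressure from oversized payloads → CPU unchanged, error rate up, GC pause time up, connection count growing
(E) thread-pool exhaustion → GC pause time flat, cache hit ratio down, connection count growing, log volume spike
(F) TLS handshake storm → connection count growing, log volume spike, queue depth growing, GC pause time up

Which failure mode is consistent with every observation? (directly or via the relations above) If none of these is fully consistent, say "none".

Per-candidate check:
(A) unbounded retry amplification — does not account for log volume spike, open file descriptors growing, queue depth growing
(B) stale cache poisoning — does not account for open file descriptors growing
(C) memory leak in request path — timeouts to downstream yes; log volume spike yes; request latency up yes; open file descriptors growing yes; GC pause time up NO; queue depth growing NO
(D) GC pressure from oversized payloads — timeouts to downstream NO; log volume spike NO; request latency up NO; open file descriptors growing NO; GC pause time up yes; queue depth growing NO
(E) thread-pool exhaustion — timeouts to downstream NO; log volume spike yes; request latency up NO; open file descriptors growing NO; GC pause time up NO; queue depth growing NO
(F) TLS handshake storm — does not account for timeouts to downstream, request latency up, open file descriptors growing
No candidate is consistent with all observations.

none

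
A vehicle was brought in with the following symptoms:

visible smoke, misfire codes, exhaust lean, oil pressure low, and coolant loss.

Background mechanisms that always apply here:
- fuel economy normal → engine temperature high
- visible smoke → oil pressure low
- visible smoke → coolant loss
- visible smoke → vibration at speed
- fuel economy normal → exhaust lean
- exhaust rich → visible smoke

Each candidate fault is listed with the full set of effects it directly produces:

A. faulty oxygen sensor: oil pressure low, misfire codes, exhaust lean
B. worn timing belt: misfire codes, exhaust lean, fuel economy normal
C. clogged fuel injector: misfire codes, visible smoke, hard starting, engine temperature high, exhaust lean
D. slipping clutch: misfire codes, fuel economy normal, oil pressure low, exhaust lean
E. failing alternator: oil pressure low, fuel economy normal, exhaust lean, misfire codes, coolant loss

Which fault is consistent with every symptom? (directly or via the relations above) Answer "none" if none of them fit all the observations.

Per-candidate check:
(A) faulty oxygen sensor — visible smoke NO; misfire codes yes; exhaust lean yes; oil pressure low yes; coolant loss NO
(B) worn timing belt — visible smoke NO; misfire codes yes; exhaust lean yes; oil pressure low NO; coolant loss NO
(C) clogged fuel injector — accounts for every observation (oil pressure low through visible smoke → oil pressure low)
(D) slipping clutch — visible smoke NO; misfire codes yes; exhaust lean yes; oil pressure low yes; coolant loss NO
(E) failing alternator — visible smoke NO; misfire codes yes; exhaust lean yes; oil pressure low yes; coolant loss yes
Only (C) is consistent with every observation.

C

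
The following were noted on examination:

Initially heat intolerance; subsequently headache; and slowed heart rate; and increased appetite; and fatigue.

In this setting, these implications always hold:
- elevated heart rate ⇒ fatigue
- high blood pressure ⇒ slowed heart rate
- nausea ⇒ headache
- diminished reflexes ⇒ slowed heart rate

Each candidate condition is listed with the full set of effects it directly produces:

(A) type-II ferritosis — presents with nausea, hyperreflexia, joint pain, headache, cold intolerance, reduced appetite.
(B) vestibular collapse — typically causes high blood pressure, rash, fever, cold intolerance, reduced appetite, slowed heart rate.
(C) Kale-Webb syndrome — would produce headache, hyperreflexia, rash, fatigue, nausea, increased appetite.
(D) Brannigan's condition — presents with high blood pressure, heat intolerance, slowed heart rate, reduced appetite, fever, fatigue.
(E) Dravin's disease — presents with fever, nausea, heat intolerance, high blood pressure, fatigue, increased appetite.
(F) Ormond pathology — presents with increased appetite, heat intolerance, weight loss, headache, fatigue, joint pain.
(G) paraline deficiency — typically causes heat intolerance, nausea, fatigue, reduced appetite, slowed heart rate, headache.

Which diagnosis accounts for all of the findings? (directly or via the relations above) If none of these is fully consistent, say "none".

For each candidate, compare predicted effects to what was observed:
(A) type-II ferritosis — fails on heat intolerance, slowed heart rate, increased appetite, fatigue (predicts cold intolerance, not heat intolerance; predicts reduced appetite, not increased appetite)
(B) vestibular collapse — heat intolerance -; headache -; slowed heart rate +; increased appetite -; fatigue -
(C) Kale-Webb syndrome — does not account for heat intolerance, slowed heart rate
(D) Brannigan's condition — fails on headache, increased appetite (predicts reduced appetite, not increased appetite)
(E) Dravin's disease — heat intolerance +; headache + (by nausea → headache); slowed heart rate + (by high blood pressure → slowed heart rate); increased appetite +; fatigue +
(F) Ormond pathology — does not account for slowed heart rate
(G) paraline deficiency — fails on increased appetite (predicts reduced appetite, not increased appetite)
Only (E) is consistent with every observation.

E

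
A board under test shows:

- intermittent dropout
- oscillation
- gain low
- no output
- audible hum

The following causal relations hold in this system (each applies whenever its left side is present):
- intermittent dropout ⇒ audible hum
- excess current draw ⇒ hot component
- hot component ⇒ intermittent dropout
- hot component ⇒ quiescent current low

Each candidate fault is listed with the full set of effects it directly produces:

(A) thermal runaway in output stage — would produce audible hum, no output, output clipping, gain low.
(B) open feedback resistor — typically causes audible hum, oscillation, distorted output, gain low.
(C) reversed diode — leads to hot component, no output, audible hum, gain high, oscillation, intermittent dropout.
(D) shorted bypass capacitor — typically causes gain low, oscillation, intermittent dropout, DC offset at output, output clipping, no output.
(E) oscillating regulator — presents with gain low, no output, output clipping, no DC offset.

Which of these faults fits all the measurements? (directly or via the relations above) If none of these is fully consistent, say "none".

Checking each candidate against the observations:
(A) thermal runaway in output stage — does not account for intermittent dropout, oscillation
(B) open feedback resistor — does not account for intermittent dropout, no output
(C) reversed diode — intermittent dropout +; oscillation +; gain low -; no output +; audible hum +
(D) shorted bypass capacitor — intermittent dropout +; oscillation +; gain low +; no output +; audible hum + (via intermittent dropout → audible hum)
(E) oscillating regulator — intermittent dropout -; oscillation -; gain low +; no output +; audible hum -
Only (D) is consistent with every observation.

D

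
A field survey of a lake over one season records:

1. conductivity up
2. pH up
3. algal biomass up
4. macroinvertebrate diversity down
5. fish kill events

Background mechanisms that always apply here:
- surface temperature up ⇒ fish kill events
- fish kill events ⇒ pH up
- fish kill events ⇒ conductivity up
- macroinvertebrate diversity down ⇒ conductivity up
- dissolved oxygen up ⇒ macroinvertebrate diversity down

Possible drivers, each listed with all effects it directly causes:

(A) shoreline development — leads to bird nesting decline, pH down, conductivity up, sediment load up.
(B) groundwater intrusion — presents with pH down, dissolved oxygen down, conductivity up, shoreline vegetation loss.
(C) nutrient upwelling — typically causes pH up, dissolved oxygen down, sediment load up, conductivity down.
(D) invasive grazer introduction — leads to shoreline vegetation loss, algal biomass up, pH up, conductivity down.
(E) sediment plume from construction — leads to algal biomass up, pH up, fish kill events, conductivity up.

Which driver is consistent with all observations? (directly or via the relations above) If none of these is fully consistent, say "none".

Per-candidate check:
(A) shoreline development — conductivity up ✓; pH up ✗; algal biomass up ✗; macroinvertebrate diversity down ✗; fish kill events ✗
(B) groundwater intrusion — fails on pH up, algal biomass up, macroinvertebrate diversity down, fish kill events (predicts pH down, not pH up)
(C) nutrient upwelling — fails on conductivity up, algal biomass up, macroinvertebrate diversity down, fish kill events (predicts conductivity down, not conductivity up)
(D) invasive grazer introduction — fails on conductivity up, macroinvertebrate diversity down, fish kill events (predicts conductivity down, not conductivity up)
(E) sediment plume from construction — does not account for macroinvertebrate diversity down
None of the listed candidates fits everything.

none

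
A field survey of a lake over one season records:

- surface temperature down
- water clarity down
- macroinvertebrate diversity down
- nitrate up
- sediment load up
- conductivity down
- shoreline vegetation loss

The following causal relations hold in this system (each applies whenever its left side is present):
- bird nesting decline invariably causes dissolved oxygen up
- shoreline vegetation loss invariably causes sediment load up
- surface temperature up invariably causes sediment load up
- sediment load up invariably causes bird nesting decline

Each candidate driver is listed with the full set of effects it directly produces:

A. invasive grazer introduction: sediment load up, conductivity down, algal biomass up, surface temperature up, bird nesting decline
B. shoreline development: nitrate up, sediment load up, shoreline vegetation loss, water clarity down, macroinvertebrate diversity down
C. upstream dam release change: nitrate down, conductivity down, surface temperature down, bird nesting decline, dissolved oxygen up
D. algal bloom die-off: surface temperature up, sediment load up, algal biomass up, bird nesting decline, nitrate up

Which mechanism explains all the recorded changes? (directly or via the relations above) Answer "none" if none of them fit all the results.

Checking each candidate against the observations:
(A) invasive grazer introduction — surface temperature down miss; water clarity down miss; macroinvertebrate diversity down miss; nitrate up miss; sediment load up match; conductivity down match; shoreline vegetation loss miss
(B) shoreline development — does not account for surface temperature down, conductivity down
(C) upstream dam release change — surface temperature down match; water clarity down miss; macroinvertebrate diversity down miss; nitrate up miss; sediment load up miss; conductivity down match; shoreline vegetation loss miss
(D) algal bloom die-off — surface temperature down miss; water clarity down miss; macroinvertebrate diversity down miss; nitrate up match; sediment load up match; conductivity down miss; shoreline vegetation loss miss
Every candidate fails on at least one observation.

none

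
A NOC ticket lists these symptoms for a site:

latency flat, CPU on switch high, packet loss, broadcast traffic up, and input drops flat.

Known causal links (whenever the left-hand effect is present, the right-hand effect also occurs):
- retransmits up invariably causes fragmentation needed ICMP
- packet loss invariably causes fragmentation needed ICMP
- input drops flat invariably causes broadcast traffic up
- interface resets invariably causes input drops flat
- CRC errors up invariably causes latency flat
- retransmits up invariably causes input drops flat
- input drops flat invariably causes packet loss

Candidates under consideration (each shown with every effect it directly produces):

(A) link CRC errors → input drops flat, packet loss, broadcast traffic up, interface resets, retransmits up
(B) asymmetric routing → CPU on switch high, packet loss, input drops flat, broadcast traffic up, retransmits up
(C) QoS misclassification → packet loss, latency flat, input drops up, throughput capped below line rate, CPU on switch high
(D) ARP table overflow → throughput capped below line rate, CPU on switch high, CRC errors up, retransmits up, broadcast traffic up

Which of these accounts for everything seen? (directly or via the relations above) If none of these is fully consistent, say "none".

D

Checking each candidate against the observations:
(A) link CRC errors — latency flat ✗; CPU on switch high ✗; packet loss ✓; broadcast traffic up ✓; input drops flat ✓
(B) asymmetric routing — latency flat ✗; CPU on switch high ✓; packet loss ✓; broadcast traffic up ✓; input drops flat ✓
(C) QoS misclassification — latency flat ✓; CPU on switch high ✓; packet loss ✓; broadcast traffic up ✗; input drops flat ✗
(D) ARP table overflow — latency flat ✓ (via CRC errors up → latency flat); CPU on switch high ✓; packet loss ✓ (via retransmits up → input drops flat → packet loss); broadcast traffic up ✓; input drops flat ✓ (via retransmits up → input drops flat)
(D) is the only candidate with no mismatches.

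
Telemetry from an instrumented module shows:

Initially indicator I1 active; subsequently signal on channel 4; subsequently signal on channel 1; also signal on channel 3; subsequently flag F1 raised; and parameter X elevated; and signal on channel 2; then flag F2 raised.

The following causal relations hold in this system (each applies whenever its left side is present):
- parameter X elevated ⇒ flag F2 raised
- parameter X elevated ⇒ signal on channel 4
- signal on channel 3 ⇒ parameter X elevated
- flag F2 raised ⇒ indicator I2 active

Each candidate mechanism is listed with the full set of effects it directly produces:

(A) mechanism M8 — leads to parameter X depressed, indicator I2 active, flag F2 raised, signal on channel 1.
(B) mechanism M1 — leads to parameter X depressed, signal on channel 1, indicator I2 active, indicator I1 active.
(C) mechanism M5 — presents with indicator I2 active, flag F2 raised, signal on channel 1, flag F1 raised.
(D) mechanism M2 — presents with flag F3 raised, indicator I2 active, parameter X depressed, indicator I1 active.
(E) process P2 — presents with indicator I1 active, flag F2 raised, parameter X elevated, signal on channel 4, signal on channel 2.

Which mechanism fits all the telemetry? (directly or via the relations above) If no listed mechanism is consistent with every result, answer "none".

Per-candidate check:
(A) mechanism M8 — indicator I1 active NO; signal on channel 4 NO; signal on channel 1 yes; signal on channel 3 NO; flag F1 raised NO; parameter X elevated NO; signal on channel 2 NO; flag F2 raised yes
(B) mechanism M1 — fails on signal on channel 4, signal on channel 3, flag F1 raised, parameter X elevated, signal on channel 2, flag F2 raised (predicts parameter X depressed, not parameter X elevated)
(C) mechanism M5 — indicator I1 active NO; signal on channel 4 NO; signal on channel 1 yes; signal on channel 3 NO; flag F1 raised yes; parameter X elevated NO; signal on channel 2 NO; flag F2 raised yes
(D) mechanism M2 — fails on signal on channel 4, signal on channel 1, signal on channel 3, flag F1 raised, parameter X elevated, signal on channel 2, flag F2 raised (predicts parameter X depressed, not parameter X elevated)
(E) process P2 — does not account for signal on channel 1, signal on channel 3, flag F1 raised
Every candidate fails on at least one observation.

none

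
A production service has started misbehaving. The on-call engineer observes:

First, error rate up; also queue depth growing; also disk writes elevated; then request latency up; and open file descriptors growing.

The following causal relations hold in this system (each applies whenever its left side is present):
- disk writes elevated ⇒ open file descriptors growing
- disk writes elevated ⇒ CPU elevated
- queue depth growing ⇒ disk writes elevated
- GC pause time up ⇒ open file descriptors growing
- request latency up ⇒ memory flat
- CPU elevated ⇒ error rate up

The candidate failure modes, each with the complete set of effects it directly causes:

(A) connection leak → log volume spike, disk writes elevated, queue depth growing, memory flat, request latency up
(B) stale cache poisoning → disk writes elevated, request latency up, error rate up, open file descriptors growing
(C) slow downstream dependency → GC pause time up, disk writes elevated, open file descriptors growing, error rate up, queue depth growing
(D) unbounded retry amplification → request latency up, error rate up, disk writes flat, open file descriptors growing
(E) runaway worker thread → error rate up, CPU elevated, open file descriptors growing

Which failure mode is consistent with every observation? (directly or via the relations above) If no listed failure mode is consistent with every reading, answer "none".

A

Checking each candidate against the observations:
(A) connection leak — error rate up ✓ (by disk writes elevated → CPU elevated → error rate up); queue depth growing ✓; disk writes elevated ✓; request latency up ✓; open file descriptors growing ✓ (by disk writes elevated → open file descriptors growing)
(B) stale cache poisoning — error rate up ✓; queue depth growing ✗; disk writes elevated ✓; request latency up ✓; open file descriptors growing ✓
(C) slow downstream dependency — error rate up ✓; queue depth growing ✓; disk writes elevated ✓; request latency up ✗; open file descriptors growing ✓
(D) unbounded retry amplification — fails on queue depth growing, disk writes elevated (predicts disk writes flat, not disk writes elevated)
(E) runaway worker thread — error rate up ✓; queue depth growing ✗; disk writes elevated ✗; request latency up ✗; open file descriptors growing ✓
(A) is the only candidate with no mismatches.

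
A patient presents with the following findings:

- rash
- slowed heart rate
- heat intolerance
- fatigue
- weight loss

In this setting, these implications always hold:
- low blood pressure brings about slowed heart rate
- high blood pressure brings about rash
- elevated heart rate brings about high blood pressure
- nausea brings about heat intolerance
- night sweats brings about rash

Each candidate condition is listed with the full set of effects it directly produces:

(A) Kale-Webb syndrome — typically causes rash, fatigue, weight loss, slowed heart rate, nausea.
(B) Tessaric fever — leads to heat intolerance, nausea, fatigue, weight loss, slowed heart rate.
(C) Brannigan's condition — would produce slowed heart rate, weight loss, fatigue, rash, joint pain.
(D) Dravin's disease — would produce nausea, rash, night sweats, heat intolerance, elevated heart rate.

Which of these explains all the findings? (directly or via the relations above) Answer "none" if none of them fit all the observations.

A

Testing each hypothesis:
(A) Kale-Webb syndrome — rash yes; slowed heart rate yes; heat intolerance yes (by nausea → heat intolerance); fatigue yes; weight loss yes
(B) Tessaric fever — rash NO; slowed heart rate yes; heat intolerance yes; fatigue yes; weight loss yes
(C) Brannigan's condition — does not account for heat intolerance
(D) Dravin's disease — rash yes; slowed heart rate NO; heat intolerance yes; fatigue NO; weight loss NO
(A) alone accounts for all the evidence.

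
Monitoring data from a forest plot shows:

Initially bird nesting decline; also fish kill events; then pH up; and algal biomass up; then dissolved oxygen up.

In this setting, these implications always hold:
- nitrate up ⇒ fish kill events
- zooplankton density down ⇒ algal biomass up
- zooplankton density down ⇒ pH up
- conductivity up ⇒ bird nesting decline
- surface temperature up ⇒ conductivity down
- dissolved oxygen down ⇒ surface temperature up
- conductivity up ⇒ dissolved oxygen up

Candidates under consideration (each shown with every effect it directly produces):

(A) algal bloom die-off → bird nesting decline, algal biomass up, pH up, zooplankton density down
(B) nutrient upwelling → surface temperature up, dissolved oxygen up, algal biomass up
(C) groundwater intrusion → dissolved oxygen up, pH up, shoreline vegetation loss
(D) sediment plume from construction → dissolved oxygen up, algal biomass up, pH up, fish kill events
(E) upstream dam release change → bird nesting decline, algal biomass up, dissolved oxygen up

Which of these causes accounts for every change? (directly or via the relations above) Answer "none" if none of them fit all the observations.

none

Checking each candidate against the observations:
(A) algal bloom die-off — bird nesting decline yes; fish kill events NO; pH up yes; algal biomass up yes; dissolved oxygen up NO
(B) nutrient upwelling — does not account for bird nesting decline, fish kill events, pH up
(C) groundwater intrusion — does not account for bird nesting decline, fish kill events, algal biomass up
(D) sediment plume from construction — bird nesting decline NO; fish kill events yes; pH up yes; algal biomass up yes; dissolved oxygen up yes
(E) upstream dam release change — does not account for fish kill events, pH up
None of the listed candidates fits everything.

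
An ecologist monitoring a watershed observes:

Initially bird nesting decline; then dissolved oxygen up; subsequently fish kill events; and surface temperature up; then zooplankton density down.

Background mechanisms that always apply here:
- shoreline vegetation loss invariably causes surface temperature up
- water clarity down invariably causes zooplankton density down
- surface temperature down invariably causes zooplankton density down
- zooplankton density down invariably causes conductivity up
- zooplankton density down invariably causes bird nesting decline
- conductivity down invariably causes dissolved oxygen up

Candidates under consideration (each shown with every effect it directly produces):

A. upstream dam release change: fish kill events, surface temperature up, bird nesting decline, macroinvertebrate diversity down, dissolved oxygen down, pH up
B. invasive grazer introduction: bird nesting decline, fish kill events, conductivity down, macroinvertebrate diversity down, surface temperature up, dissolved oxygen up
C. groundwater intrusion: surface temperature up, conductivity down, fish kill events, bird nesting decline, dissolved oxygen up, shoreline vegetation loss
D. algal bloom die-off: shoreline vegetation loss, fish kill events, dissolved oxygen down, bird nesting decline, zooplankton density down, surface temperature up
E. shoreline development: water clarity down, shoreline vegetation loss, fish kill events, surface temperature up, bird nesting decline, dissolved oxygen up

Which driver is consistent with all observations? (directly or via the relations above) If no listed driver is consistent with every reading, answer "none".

Testing each hypothesis:
(A) upstream dam release change — bird nesting decline +; dissolved oxygen up -; fish kill events +; surface temperature up +; zooplankton density down -
(B) invasive grazer introduction — bird nesting decline +; dissolved oxygen up +; fish kill events +; surface temperature up +; zooplankton density down -
(C) groundwater intrusion — does not account for zooplankton density down
(D) algal bloom die-off — fails on dissolved oxygen up (predicts dissolved oxygen down, not dissolved oxygen up)
(E) shoreline development — accounts for every observation (zooplankton density down by water clarity down → zooplankton density down)
Only (E) is consistent with every observation.

E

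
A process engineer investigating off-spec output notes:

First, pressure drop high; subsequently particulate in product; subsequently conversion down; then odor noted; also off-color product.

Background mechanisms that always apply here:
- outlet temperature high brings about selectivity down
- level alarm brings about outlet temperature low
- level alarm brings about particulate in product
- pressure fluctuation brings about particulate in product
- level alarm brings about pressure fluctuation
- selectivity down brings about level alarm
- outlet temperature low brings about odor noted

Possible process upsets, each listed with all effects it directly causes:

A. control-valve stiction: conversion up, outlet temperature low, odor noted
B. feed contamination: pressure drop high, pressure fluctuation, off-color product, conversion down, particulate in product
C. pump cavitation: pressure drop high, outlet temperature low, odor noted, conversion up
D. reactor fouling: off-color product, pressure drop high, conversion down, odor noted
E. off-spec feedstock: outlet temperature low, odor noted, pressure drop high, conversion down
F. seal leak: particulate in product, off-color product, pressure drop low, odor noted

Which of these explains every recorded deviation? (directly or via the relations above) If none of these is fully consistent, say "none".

Per-candidate check:
(A) control-valve stiction — pressure drop high NO; particulate in product NO; conversion down NO; odor noted yes; off-color product NO
(B) feed contamination — does not account for odor noted
(C) pump cavitation — fails on particulate in product, conversion down, off-color product (predicts conversion up, not conversion down)
(D) reactor fouling — pressure drop high yes; particulate in product NO; conversion down yes; odor noted yes; off-color product yes
(E) off-spec feedstock — does not account for particulate in product, off-color product
(F) seal leak — pressure drop high NO; particulate in product yes; conversion down NO; odor noted yes; off-color product yes
None of the listed candidates fits everything.

none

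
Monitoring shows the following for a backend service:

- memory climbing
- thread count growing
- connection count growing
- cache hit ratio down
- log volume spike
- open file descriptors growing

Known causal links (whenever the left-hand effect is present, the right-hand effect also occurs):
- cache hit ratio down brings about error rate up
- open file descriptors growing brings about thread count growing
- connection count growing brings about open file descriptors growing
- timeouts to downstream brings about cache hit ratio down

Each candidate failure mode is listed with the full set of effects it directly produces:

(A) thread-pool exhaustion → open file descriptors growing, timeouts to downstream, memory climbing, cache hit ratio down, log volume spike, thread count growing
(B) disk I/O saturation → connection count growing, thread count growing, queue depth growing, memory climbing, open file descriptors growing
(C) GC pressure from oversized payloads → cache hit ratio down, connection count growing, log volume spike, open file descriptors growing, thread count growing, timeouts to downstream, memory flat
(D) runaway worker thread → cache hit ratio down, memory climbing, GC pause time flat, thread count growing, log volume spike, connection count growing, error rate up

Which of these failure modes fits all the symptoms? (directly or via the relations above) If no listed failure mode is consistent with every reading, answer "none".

D

For each candidate, compare predicted effects to what was observed:
(A) thread-pool exhaustion — does not account for connection count growing
(B) disk I/O saturation — memory climbing match; thread count growing match; connection count growing match; cache hit ratio down miss; log volume spike miss; open file descriptors growing match
(C) GC pressure from oversized payloads — memory climbing miss; thread count growing match; connection count growing match; cache hit ratio down match; log volume spike match; open file descriptors growing match
(D) runaway worker thread — memory climbing match; thread count growing match; connection count growing match; cache hit ratio down match; log volume spike match; open file descriptors growing match (through connection count growing → open file descriptors growing)
(D) is the only candidate with no mismatches.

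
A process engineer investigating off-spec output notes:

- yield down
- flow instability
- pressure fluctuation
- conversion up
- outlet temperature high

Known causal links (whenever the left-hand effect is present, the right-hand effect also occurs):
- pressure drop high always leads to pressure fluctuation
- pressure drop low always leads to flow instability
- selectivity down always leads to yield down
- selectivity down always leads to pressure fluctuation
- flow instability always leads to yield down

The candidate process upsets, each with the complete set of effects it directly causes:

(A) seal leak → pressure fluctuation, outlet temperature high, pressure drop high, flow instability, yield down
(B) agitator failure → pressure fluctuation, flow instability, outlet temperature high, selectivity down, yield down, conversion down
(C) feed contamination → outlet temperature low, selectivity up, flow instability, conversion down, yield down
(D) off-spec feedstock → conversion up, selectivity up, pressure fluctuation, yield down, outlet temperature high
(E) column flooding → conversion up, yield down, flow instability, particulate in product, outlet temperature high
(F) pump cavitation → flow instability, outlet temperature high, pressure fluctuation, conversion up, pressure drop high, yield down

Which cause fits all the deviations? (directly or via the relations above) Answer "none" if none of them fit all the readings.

F

Testing each hypothesis:
(A) seal leak — yield down yes; flow instability yes; pressure fluctuation yes; conversion up NO; outlet temperature high yes
(B) agitator failure — fails on conversion up (predicts conversion down, not conversion up)
(C) feed contamination — yield down yes; flow instability yes; pressure fluctuation NO; conversion up NO; outlet temperature high NO
(D) off-spec feedstock — yield down yes; flow instability NO; pressure fluctuation yes; conversion up yes; outlet temperature high yes
(E) column flooding — does not account for pressure fluctuation
(F) pump cavitation — accounts for every observation
(F) is the only candidate with no mismatches.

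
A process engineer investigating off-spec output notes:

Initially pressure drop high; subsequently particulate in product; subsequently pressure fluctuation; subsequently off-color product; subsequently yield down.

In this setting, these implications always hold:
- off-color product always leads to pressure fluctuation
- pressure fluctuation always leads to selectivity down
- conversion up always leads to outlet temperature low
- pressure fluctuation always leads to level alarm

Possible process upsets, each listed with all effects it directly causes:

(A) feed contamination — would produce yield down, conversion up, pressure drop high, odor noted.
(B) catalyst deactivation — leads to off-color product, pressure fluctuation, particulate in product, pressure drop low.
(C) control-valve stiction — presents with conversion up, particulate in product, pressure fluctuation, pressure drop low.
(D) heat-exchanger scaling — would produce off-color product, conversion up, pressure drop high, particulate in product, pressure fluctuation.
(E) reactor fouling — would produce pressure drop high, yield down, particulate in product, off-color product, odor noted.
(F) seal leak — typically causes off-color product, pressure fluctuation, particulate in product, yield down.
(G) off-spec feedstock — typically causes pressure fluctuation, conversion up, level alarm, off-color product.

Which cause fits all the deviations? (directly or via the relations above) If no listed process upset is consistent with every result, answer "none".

Checking each candidate against the observations:
(A) feed contamination — pressure drop high +; particulate in product -; pressure fluctuation -; off-color product -; yield down +
(B) catalyst deactivation — pressure drop high -; particulate in product +; pressure fluctuation +; off-color product +; yield down -
(C) control-valve stiction — fails on pressure drop high, off-color product, yield down (predicts pressure drop low, not pressure drop high)
(D) heat-exchanger scaling — does not account for yield down
(E) reactor fouling — accounts for every observation (pressure fluctuation via off-color product → pressure fluctuation)
(F) seal leak — does not account for pressure drop high
(G) off-spec feedstock — pressure drop high -; particulate in product -; pressure fluctuation +; off-color product +; yield down -
Only (E) is consistent with every observation.

E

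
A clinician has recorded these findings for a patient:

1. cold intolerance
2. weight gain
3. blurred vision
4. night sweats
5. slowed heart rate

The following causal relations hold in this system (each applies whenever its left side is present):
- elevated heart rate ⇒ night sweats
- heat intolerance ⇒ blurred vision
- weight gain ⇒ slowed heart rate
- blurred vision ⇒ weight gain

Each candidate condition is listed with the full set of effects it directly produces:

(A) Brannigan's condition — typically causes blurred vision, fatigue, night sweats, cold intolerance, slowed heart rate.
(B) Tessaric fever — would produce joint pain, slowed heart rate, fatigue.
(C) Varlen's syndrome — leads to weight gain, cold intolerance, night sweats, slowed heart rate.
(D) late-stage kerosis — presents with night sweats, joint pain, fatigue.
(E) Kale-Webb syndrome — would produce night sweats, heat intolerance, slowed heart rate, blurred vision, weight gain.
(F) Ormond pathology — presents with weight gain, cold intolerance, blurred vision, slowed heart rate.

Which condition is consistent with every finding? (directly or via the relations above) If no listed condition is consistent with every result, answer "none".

Testing each hypothesis:
(A) Brannigan's condition — accounts for every observation (weight gain through blurred vision → weight gain)
(B) Tessaric fever — does not account for cold intolerance, weight gain, blurred vision, night sweats
(C) Varlen's syndrome — cold intolerance match; weight gain match; blurred vision miss; night sweats match; slowed heart rate match
(D) late-stage kerosis — does not account for cold intolerance, weight gain, blurred vision, slowed heart rate
(E) Kale-Webb syndrome — cold intolerance miss; weight gain match; blurred vision match; night sweats match; slowed heart rate match
(F) Ormond pathology — cold intolerance match; weight gain match; blurred vision match; night sweats miss; slowed heart rate match
Only (A) is consistent with every observation.

A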